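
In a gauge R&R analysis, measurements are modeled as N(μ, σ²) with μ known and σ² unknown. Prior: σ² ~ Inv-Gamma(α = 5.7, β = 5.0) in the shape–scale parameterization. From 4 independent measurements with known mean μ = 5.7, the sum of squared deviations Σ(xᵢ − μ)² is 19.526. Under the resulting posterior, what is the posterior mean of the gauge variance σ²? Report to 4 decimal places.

2.2034

With known mean μ and an Inverse-Gamma(α, β) prior on σ², the Normal likelihood is conjugate: posterior is Inv-Gamma(α + n/2, β + Σ(xᵢ−μ)²/2).
Posterior: Inv-Gamma(5.7 + 4/2, 5.0 + 19.526/2) = Inv-Gamma(7.70, 14.7630).
E[σ²|data] = β/(α−1) = 14.7630/6.70 = 2.2034.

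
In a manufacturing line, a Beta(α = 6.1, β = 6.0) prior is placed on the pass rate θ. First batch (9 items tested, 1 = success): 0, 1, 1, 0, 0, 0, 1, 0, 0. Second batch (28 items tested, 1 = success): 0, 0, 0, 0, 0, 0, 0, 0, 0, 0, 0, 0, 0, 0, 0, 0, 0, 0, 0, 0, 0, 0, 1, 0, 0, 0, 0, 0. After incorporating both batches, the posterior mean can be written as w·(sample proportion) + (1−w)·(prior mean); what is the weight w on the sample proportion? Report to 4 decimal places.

The Beta prior is conjugate to a Binomial/Bernoulli likelihood; the update adds successes to α and failures to β.
Total number of items tested: n = 9 + 28 = 37.
Posterior mean = (α₀+k)/(α₀+β₀+n) = [n/(α₀+β₀+n)]·(k/n) + [(α₀+β₀)/(α₀+β₀+n)]·α₀/(α₀+β₀), so only n and the prior enter the weight.
The weight on the data is w = n/(α₀+β₀+n) = 37/(6.1+6.0+37) = 37/49.1 = 0.7536.

0.7536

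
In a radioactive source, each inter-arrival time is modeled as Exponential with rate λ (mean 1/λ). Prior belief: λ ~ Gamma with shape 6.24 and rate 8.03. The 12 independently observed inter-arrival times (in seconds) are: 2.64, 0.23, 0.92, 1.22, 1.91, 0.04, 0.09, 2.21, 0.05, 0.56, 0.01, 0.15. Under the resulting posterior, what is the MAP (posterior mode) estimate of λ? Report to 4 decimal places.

0.9546

With a Gamma(shape α, rate β) prior on the exponential rate λ, the posterior after n observations with total T = Σxᵢ is Gamma(α+n, β+T).
Sum of observations T = 10.03 seconds; n = 12.
Posterior: Gamma(6.24+12, 8.03+10.03) = Gamma(18.24, 18.06).
Mode = (α−1)/β = 0.9546.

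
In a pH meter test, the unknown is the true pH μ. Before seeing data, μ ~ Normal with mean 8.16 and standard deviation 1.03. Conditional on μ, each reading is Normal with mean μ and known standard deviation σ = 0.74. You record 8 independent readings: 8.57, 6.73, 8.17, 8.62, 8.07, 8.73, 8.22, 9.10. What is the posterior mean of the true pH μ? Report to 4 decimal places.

8.2692

For Normal data with known variance σ², a Normal(μ₀, σ₀²) prior on μ is conjugate. Posterior precision = 1/σ₀² + n/σ²; posterior mean is the precision-weighted average of μ₀ and x̄.
Σxᵢ = 8.57 + 6.73 + 8.17 + 8.62 + 8.07 + 8.73 + 8.22 + 9.10 = 66.21, so n·x̄ = 66.21.
σ₀² = 1.03² = 1.0609, σ² = 0.74² = 0.5476; σ² + n·σ₀² = 0.5476 + 8·1.0609 = 9.0348.
Posterior mean = (μ₀/σ₀² + n·x̄/σ²)/(1/σ₀² + n/σ²) = (σ²·μ₀ + σ₀²·n·x̄)/(σ² + n·σ₀²) = (0.5476·8.16 + 1.0609·66.21)/9.0348 = 74.710605/9.0348 = 8.2692.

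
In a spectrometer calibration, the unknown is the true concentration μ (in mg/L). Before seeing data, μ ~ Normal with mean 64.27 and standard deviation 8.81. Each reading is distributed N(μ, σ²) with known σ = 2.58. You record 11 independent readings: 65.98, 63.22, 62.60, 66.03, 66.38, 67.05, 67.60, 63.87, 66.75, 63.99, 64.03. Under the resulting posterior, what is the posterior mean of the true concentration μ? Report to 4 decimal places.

65.2199

For Normal data with known variance σ², a Normal(μ₀, σ₀²) prior on μ is conjugate. Posterior precision = 1/σ₀² + n/σ²; posterior mean is the precision-weighted average of μ₀ and x̄.
Σxᵢ = 65.98 + 63.22 + 62.60 + 66.03 + 66.38 + 67.05 + 67.60 + 63.87 + 66.75 + 63.99 + 64.03 = 717.5, so n·x̄ = 717.5.
σ₀² = 8.81² = 77.6161, σ² = 2.58² = 6.6564; σ² + n·σ₀² = 6.6564 + 11·77.6161 = 860.4335.
Posterior mean = (μ₀/σ₀² + n·x̄/σ²)/(1/σ₀² + n/σ²) = (σ²·μ₀ + σ₀²·n·x̄)/(σ² + n·σ₀²) = (6.6564·64.27 + 77.6161·717.5)/860.4335 = 56117.358578/860.4335 = 65.2199.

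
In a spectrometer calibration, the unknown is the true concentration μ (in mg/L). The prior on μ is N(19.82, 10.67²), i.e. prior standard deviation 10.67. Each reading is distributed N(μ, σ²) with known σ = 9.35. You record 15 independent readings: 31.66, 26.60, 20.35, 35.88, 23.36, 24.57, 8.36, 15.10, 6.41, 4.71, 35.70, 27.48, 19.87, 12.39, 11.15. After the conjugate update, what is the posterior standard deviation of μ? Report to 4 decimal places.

For Normal data with known variance σ², a Normal(μ₀, σ₀²) prior on μ is conjugate. Posterior precision = 1/σ₀² + n/σ²; posterior mean is the precision-weighted average of μ₀ and x̄.
σ₀² = 10.67² = 113.8489, σ² = 9.35² = 87.4225; σ² + n·σ₀² = 87.4225 + 15·113.8489 = 1795.156.
Posterior precision = 1/σ₀² + n/σ² = 1/113.8489 + 15/87.4225 = (σ² + n·σ₀²)/(σ₀²σ²) = 1795.156/(113.8489·87.4225); posterior variance σₙ² = σ₀²σ²/(σ² + n·σ₀²) = 113.8489·87.4225/1795.156 = 5.544340.
Posterior SD = √σₙ² = √(113.8489·87.4225/1795.156) = 2.3546.

2.3546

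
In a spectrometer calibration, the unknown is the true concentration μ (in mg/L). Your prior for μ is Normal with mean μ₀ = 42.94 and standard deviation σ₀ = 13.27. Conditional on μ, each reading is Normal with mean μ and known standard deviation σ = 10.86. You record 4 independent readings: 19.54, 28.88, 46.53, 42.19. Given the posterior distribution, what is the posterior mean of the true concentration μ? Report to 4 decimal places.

35.5263

For Normal data with known variance σ², a Normal(μ₀, σ₀²) prior on μ is conjugate. Posterior precision = 1/σ₀² + n/σ²; posterior mean is the precision-weighted average of μ₀ and x̄.
Σxᵢ = 19.54 + 28.88 + 46.53 + 42.19 = 137.14, so n·x̄ = 137.14.
σ₀² = 13.27² = 176.0929, σ² = 10.86² = 117.9396; σ² + n·σ₀² = 117.9396 + 4·176.0929 = 822.3112.
Posterior mean = (μ₀/σ₀² + n·x̄/σ²)/(1/σ₀² + n/σ²) = (σ²·μ₀ + σ₀²·n·x̄)/(σ² + n·σ₀²) = (117.9396·42.94 + 176.0929·137.14)/822.3112 = 29213.70673/822.3112 = 35.5263.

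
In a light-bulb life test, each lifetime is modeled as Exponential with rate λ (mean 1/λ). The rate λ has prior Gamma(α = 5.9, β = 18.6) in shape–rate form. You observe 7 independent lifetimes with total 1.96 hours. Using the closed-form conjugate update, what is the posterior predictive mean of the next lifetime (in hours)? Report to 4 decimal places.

With a Gamma(shape α, rate β) prior on the exponential rate λ, the posterior after n observations with total T = Σxᵢ is Gamma(α+n, β+T).
Posterior: Gamma(5.9+7, 18.6+1.96) = Gamma(12.9, 20.56).
The predictive distribution for the next observation is Lomax; its mean is β/(α−1) = 20.56/11.9 = 1.7277.

1.7277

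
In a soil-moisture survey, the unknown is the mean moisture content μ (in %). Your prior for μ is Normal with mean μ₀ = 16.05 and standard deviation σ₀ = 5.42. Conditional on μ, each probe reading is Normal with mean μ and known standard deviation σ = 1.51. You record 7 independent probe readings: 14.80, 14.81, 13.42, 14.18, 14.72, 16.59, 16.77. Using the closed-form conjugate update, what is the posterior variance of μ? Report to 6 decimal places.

0.322156

For Normal data with known variance σ², a Normal(μ₀, σ₀²) prior on μ is conjugate. Posterior precision = 1/σ₀² + n/σ²; posterior mean is the precision-weighted average of μ₀ and x̄.
σ₀² = 5.42² = 29.3764, σ² = 1.51² = 2.2801; σ² + n·σ₀² = 2.2801 + 7·29.3764 = 207.9149.
Posterior precision = 1/σ₀² + n/σ² = 1/29.3764 + 7/2.2801 = (σ² + n·σ₀²)/(σ₀²σ²) = 207.9149/(29.3764·2.2801); posterior variance σₙ² = σ₀²σ²/(σ² + n·σ₀²) = 29.3764·2.2801/207.9149 = 0.322156.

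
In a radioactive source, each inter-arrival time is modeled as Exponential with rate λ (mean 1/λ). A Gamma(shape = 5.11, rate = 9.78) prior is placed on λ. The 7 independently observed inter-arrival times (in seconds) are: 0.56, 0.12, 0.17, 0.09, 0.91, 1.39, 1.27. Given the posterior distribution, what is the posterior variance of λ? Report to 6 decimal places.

With a Gamma(shape α, rate β) prior on the exponential rate λ, the posterior after n observations with total T = Σxᵢ is Gamma(α+n, β+T).
Sum of observations T = 4.51 seconds; n = 7.
Posterior: Gamma(5.11+7, 9.78+4.51) = Gamma(12.11, 14.29).
Var = α/β² = 0.059303.

0.059303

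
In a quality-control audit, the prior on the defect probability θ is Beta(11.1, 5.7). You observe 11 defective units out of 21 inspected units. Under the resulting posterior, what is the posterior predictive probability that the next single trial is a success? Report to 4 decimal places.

0.5847

The Beta prior is conjugate to a Binomial/Bernoulli likelihood; the update adds successes to α and failures to β.
Posterior: Beta(α+k, β+n−k) = Beta(11.1+11, 5.7+10) = Beta(22.1, 15.7).
For a single future Bernoulli trial, P(success | data) = α/(α+β) = 0.5847.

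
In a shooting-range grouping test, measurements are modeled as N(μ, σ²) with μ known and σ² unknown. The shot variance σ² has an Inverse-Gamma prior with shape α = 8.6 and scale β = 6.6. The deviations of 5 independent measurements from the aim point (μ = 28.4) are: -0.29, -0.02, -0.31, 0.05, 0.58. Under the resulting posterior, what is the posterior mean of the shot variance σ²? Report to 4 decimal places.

With known mean μ and an Inverse-Gamma(α, β) prior on σ², the Normal likelihood is conjugate: posterior is Inv-Gamma(α + n/2, β + Σ(xᵢ−μ)²/2).
Σ(xᵢ−μ)² = (-0.29)² + (-0.02)² + (-0.31)² + (0.05)² + (0.58)² = 0.5195.
Posterior: Inv-Gamma(8.6 + 5/2, 6.6 + 0.5195/2) = Inv-Gamma(11.10, 6.85975).
E[σ²|data] = β/(α−1) = 6.85975/10.10 = 0.6792.

0.6792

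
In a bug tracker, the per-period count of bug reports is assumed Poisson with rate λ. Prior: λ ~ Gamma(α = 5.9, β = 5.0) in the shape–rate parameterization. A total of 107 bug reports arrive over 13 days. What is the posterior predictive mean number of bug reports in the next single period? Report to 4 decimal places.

6.2722

With a Gamma(shape α, rate β) prior, the Poisson likelihood is conjugate: the posterior is Gamma(α + ΣXᵢ, β + n).
Posterior: Gamma(α+S, β+n) = Gamma(5.9+107, 5.0+13) = Gamma(112.9, 18.0).
The predictive distribution for one future period is NegBinom with mean α/β = 6.2722.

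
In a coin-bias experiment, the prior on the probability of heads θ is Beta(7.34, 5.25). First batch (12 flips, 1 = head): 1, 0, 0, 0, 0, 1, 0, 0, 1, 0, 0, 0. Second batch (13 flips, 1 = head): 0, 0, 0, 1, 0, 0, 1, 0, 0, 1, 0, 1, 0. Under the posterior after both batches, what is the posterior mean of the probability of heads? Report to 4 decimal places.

The Beta prior is conjugate to a Binomial/Bernoulli likelihood; the update adds successes to α and failures to β.
After batch 1: Beta(7.34+3, 5.25+9) = Beta(10.34, 14.25).
After batch 2: Beta(10.34+4, 14.25+9) = Beta(14.34, 23.25).
Posterior mean = α/(α+β) = 14.34/37.59 = 0.3815.

0.3815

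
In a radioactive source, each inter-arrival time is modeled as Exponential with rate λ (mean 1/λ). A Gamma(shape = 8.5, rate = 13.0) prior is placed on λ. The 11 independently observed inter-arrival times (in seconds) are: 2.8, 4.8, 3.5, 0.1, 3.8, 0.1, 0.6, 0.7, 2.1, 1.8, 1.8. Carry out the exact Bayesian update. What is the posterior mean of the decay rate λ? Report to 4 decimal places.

0.5556

With a Gamma(shape α, rate β) prior on the exponential rate λ, the posterior after n observations with total T = Σxᵢ is Gamma(α+n, β+T).
Sum of observations T = 22.1 seconds; n = 11.
Posterior: Gamma(8.5+11, 13.0+22.1) = Gamma(19.5, 35.1).
Posterior mean of λ = α/β = 19.5/35.1 = 0.5556.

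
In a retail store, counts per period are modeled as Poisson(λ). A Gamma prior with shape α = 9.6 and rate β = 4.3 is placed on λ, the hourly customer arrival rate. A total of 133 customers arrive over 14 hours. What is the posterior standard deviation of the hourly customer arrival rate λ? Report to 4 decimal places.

0.6525

With a Gamma(shape α, rate β) prior, the Poisson likelihood is conjugate: the posterior is Gamma(α + ΣXᵢ, β + n).
Posterior: Gamma(α+S, β+n) = Gamma(9.6+133, 4.3+14) = Gamma(142.6, 18.3).
SD = √α/β = √142.6/18.3 = 0.6525.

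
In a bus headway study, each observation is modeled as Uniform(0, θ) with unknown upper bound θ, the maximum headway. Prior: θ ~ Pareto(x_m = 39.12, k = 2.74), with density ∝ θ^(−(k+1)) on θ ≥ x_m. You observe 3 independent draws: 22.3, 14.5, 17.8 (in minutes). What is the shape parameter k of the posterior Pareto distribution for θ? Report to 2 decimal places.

5.74

A Pareto(scale x_m, shape k) prior on the upper bound θ of Uniform(0, θ) is conjugate: posterior is Pareto(max(x_m, max xᵢ), k + n).
Sample maximum = 22.3; prior scale x_m = 39.12 → posterior scale = max = 39.12.
Posterior shape = 2.74 + 3 = 5.74.
Posterior shape k = 5.74.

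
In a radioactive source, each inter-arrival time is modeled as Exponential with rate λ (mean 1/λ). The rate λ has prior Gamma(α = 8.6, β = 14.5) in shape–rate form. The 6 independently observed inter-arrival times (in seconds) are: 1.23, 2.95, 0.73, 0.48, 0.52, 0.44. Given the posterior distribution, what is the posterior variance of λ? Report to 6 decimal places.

With a Gamma(shape α, rate β) prior on the exponential rate λ, the posterior after n observations with total T = Σxᵢ is Gamma(α+n, β+T).
Sum of observations T = 6.35 seconds; n = 6.
Posterior: Gamma(8.6+6, 14.5+6.35) = Gamma(14.6, 20.85).
Var = α/β² = 0.033585.

0.033585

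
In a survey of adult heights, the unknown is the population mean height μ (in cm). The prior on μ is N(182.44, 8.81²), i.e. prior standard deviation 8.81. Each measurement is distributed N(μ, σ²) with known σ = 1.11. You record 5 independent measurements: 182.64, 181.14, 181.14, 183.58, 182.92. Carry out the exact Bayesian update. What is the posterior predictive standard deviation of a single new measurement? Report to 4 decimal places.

For Normal data with known variance σ², a Normal(μ₀, σ₀²) prior on μ is conjugate. Posterior precision = 1/σ₀² + n/σ²; posterior mean is the precision-weighted average of μ₀ and x̄.
σ₀² = 8.81² = 77.6161, σ² = 1.11² = 1.2321; σ² + n·σ₀² = 1.2321 + 5·77.6161 = 389.3126.
Posterior precision = 1/σ₀² + n/σ² = 1/77.6161 + 5/1.2321 = (σ² + n·σ₀²)/(σ₀²σ²) = 389.3126/(77.6161·1.2321); posterior variance σₙ² = σ₀²σ²/(σ² + n·σ₀²) = 77.6161·1.2321/389.3126 = 0.245640.
Predictive variance for one new observation = σₙ² + σ² = 77.6161·1.2321/389.3126 + 1.2321 = σ²·(σ₀² + 389.3126)/389.3126 = 1.2321·466.9287/389.3126 = 1.477740; SD = √(1.2321·466.9287/389.3126) = 1.2156.

1.2156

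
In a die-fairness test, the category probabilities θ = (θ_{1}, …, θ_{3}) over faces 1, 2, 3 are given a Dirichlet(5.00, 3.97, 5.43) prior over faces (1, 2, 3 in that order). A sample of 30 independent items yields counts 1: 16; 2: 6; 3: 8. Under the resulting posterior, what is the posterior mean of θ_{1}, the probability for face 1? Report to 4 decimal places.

The Dirichlet prior is conjugate to the Multinomial likelihood: each posterior αⱼ = prior αⱼ + observed count nⱼ.
Posterior concentration: (21.00, 9.97, 13.43), total = 44.40.
E[θ_{1}|data] = α_{1}/Σα = 21.00/44.40 = 0.4730.

0.4730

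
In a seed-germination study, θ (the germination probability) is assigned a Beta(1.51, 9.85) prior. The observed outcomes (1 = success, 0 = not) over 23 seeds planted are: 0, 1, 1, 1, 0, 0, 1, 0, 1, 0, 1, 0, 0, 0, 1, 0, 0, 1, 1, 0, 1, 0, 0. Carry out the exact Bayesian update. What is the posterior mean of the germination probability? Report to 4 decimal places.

0.3350

The Beta prior is conjugate to a Binomial/Bernoulli likelihood; the update adds successes to α and failures to β.
Posterior: Beta(α+k, β+n−k) = Beta(1.51+10, 9.85+13) = Beta(11.51, 22.85).
Posterior mean = α/(α+β) = 11.51/34.36 = 0.3350.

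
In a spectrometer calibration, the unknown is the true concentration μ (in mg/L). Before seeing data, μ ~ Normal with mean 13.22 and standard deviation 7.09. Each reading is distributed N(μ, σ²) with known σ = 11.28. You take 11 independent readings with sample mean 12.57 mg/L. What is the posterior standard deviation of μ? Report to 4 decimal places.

3.0665

For Normal data with known variance σ², a Normal(μ₀, σ₀²) prior on μ is conjugate. Posterior precision = 1/σ₀² + n/σ²; posterior mean is the precision-weighted average of μ₀ and x̄.
σ₀² = 7.09² = 50.2681, σ² = 11.28² = 127.2384; σ² + n·σ₀² = 127.2384 + 11·50.2681 = 680.1875.
Posterior precision = 1/σ₀² + n/σ² = 1/50.2681 + 11/127.2384 = (σ² + n·σ₀²)/(σ₀²σ²) = 680.1875/(50.2681·127.2384); posterior variance σₙ² = σ₀²σ²/(σ² + n·σ₀²) = 50.2681·127.2384/680.1875 = 9.403337.
Posterior SD = √σₙ² = √(50.2681·127.2384/680.1875) = 3.0665.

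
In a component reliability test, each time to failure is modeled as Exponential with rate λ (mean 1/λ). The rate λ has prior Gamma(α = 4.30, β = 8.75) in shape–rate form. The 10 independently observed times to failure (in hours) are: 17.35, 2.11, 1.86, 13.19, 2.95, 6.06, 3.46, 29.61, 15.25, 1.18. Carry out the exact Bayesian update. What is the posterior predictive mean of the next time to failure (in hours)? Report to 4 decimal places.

With a Gamma(shape α, rate β) prior on the exponential rate λ, the posterior after n observations with total T = Σxᵢ is Gamma(α+n, β+T).
Sum of observations T = 93.02 hours; n = 10.
Posterior: Gamma(4.30+10, 8.75+93.02) = Gamma(14.30, 101.77).
The predictive distribution for the next observation is Lomax; its mean is β/(α−1) = 101.77/13.30 = 7.6519.

7.6519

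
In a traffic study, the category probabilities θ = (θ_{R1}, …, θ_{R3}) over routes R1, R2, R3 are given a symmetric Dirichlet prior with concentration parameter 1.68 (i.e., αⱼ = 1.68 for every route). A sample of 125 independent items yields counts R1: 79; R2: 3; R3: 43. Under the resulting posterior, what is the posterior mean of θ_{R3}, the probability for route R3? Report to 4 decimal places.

0.3436

The Dirichlet prior is conjugate to the Multinomial likelihood: each posterior αⱼ = prior αⱼ + observed count nⱼ.
Posterior concentration: (80.68, 4.68, 44.68), total = 130.04.
E[θ_{R3}|data] = α_{R3}/Σα = 44.68/130.04 = 0.3436.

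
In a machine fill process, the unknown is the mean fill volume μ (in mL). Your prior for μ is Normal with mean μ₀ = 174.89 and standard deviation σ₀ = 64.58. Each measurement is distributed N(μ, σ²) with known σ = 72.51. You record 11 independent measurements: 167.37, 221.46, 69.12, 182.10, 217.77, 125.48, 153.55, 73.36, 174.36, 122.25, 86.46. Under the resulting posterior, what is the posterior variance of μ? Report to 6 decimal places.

For Normal data with known variance σ², a Normal(μ₀, σ₀²) prior on μ is conjugate. Posterior precision = 1/σ₀² + n/σ²; posterior mean is the precision-weighted average of μ₀ and x̄.
σ₀² = 64.58² = 4170.5764, σ² = 72.51² = 5257.7001; σ² + n·σ₀² = 5257.7001 + 11·4170.5764 = 51134.0405.
Posterior precision = 1/σ₀² + n/σ² = 1/4170.5764 + 11/5257.7001 = (σ² + n·σ₀²)/(σ₀²σ²) = 51134.0405/(4170.5764·5257.7001); posterior variance σₙ² = σ₀²σ²/(σ² + n·σ₀²) = 4170.5764·5257.7001/51134.0405 = 428.826663.

428.826663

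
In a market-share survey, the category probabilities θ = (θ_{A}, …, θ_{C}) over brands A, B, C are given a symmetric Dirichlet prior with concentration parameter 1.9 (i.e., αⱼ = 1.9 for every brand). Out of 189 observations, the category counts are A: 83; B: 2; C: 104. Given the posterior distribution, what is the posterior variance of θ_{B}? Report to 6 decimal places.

0.000100

The Dirichlet prior is conjugate to the Multinomial likelihood: each posterior αⱼ = prior αⱼ + observed count nⱼ.
Posterior concentration: (84.9, 3.9, 105.9), total = 194.7.
Var[θ_j] = α_j(Σα−α_j)/((Σα)²(Σα+1)) = 3.9·190.8/(194.7²·195.7) = 0.000100.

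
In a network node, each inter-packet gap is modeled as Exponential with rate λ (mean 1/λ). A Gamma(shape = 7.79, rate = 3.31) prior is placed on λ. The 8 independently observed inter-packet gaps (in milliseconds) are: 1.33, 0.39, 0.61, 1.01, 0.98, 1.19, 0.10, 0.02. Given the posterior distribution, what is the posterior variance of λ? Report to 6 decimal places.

0.197564

With a Gamma(shape α, rate β) prior on the exponential rate λ, the posterior after n observations with total T = Σxᵢ is Gamma(α+n, β+T).
Sum of observations T = 5.63 milliseconds; n = 8.
Posterior: Gamma(7.79+8, 3.31+5.63) = Gamma(15.79, 8.94).
Var = α/β² = 0.197564.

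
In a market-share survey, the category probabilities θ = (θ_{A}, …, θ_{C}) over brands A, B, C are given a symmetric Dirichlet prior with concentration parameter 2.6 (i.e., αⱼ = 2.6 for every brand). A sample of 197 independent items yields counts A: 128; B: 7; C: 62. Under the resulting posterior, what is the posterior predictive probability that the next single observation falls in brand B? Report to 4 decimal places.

0.0469

The Dirichlet prior is conjugate to the Multinomial likelihood: each posterior αⱼ = prior αⱼ + observed count nⱼ.
Posterior concentration: (130.6, 9.6, 64.6), total = 204.8.
P(next = B | data) = α_{B}/Σα = 0.0469.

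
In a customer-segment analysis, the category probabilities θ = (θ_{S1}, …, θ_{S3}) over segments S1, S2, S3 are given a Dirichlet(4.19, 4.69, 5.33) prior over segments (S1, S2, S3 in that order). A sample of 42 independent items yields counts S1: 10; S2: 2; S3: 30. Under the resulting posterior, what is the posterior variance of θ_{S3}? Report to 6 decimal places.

The Dirichlet prior is conjugate to the Multinomial likelihood: each posterior αⱼ = prior αⱼ + observed count nⱼ.
Posterior concentration: (14.19, 6.69, 35.33), total = 56.21.
Var[θ_j] = α_j(Σα−α_j)/((Σα)²(Σα+1)) = 35.33·20.88/(56.21²·57.21) = 0.004081.

0.004081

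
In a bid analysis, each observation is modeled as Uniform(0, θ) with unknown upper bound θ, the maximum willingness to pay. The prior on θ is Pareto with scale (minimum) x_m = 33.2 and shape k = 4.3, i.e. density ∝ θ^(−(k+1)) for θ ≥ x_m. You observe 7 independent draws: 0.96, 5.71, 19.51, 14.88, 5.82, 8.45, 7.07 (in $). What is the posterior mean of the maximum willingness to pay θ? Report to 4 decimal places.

A Pareto(scale x_m, shape k) prior on the upper bound θ of Uniform(0, θ) is conjugate: posterior is Pareto(max(x_m, max xᵢ), k + n).
Sample maximum = 19.51; prior scale x_m = 33.2 → posterior scale = max = 33.20.
Posterior shape = 4.3 + 7 = 11.3.
E[θ|data] = k·x_m/(k−1) = 11.3·33.20/10.3 = 36.4233.

36.4233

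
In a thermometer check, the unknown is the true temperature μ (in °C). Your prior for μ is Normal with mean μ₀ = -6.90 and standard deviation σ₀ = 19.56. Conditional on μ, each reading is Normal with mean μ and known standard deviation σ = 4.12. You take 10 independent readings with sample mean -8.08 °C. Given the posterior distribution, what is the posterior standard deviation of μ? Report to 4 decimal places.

1.3000

For Normal data with known variance σ², a Normal(μ₀, σ₀²) prior on μ is conjugate. Posterior precision = 1/σ₀² + n/σ²; posterior mean is the precision-weighted average of μ₀ and x̄.
σ₀² = 19.56² = 382.5936, σ² = 4.12² = 16.9744; σ² + n·σ₀² = 16.9744 + 10·382.5936 = 3842.9104.
Posterior precision = 1/σ₀² + n/σ² = 1/382.5936 + 10/16.9744 = (σ² + n·σ₀²)/(σ₀²σ²) = 3842.9104/(382.5936·16.9744); posterior variance σₙ² = σ₀²σ²/(σ² + n·σ₀²) = 382.5936·16.9744/3842.9104 = 1.689942.
Posterior SD = √σₙ² = √(382.5936·16.9744/3842.9104) = 1.3000.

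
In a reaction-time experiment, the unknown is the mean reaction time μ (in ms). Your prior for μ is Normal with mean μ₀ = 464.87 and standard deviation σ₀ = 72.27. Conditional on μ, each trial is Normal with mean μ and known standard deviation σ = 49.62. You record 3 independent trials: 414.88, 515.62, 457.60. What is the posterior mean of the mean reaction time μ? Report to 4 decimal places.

462.9947

For Normal data with known variance σ², a Normal(μ₀, σ₀²) prior on μ is conjugate. Posterior precision = 1/σ₀² + n/σ²; posterior mean is the precision-weighted average of μ₀ and x̄.
Σxᵢ = 414.88 + 515.62 + 457.60 = 1388.1, so n·x̄ = 1388.1.
σ₀² = 72.27² = 5222.9529, σ² = 49.62² = 2462.1444; σ² + n·σ₀² = 2462.1444 + 3·5222.9529 = 18131.0031.
Posterior mean = (μ₀/σ₀² + n·x̄/σ²)/(1/σ₀² + n/σ²) = (σ²·μ₀ + σ₀²·n·x̄)/(σ² + n·σ₀²) = (2462.1444·464.87 + 5222.9529·1388.1)/18131.0031 = 8394557.987718/18131.0031 = 462.9947.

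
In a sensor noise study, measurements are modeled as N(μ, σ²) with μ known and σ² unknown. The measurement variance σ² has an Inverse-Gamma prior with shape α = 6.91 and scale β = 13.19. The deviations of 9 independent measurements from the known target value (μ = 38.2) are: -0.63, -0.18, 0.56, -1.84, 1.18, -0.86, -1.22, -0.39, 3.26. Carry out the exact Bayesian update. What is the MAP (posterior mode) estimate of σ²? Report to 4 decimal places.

1.8094

With known mean μ and an Inverse-Gamma(α, β) prior on σ², the Normal likelihood is conjugate: posterior is Inv-Gamma(α + n/2, β + Σ(xᵢ−μ)²/2).
Σ(xᵢ−μ)² = (-0.63)² + (-0.18)² + (0.56)² + (-1.84)² + (1.18)² + (-0.86)² + (-1.22)² + (-0.39)² + (3.26)² = 18.5286.
Posterior: Inv-Gamma(6.91 + 9/2, 13.19 + 18.5286/2) = Inv-Gamma(11.41, 22.45430).
Mode = β/(α+1) = 22.45430/12.41 = 1.8094.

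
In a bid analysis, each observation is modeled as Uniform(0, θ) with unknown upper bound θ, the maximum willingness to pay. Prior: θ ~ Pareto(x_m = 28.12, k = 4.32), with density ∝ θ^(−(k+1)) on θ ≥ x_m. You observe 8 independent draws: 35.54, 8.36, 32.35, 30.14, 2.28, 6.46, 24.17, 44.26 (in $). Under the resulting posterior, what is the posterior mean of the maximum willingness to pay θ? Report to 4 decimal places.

48.1699

A Pareto(scale x_m, shape k) prior on the upper bound θ of Uniform(0, θ) is conjugate: posterior is Pareto(max(x_m, max xᵢ), k + n).
Sample maximum = 44.26; prior scale x_m = 28.12 → posterior scale = max = 44.26.
Posterior shape = 4.32 + 8 = 12.32.
E[θ|data] = k·x_m/(k−1) = 12.32·44.26/11.32 = 48.1699.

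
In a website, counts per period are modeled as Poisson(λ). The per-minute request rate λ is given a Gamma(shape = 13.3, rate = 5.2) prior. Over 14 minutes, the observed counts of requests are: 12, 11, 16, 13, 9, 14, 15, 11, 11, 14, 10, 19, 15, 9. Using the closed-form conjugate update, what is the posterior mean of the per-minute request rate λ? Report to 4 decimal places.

With a Gamma(shape α, rate β) prior, the Poisson likelihood is conjugate: the posterior is Gamma(α + ΣXᵢ, β + n).
Sum of counts S = 179 over n = 14 minutes.
Posterior: Gamma(α+S, β+n) = Gamma(13.3+179, 5.2+14) = Gamma(192.3, 19.2).
Posterior mean = α/β = 192.3/19.2 = 10.0156.

10.0156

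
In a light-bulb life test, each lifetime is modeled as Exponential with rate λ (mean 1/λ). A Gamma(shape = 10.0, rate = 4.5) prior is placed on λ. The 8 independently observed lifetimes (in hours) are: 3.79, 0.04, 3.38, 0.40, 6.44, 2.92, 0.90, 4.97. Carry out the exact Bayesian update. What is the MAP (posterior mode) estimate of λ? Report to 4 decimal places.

0.6218

With a Gamma(shape α, rate β) prior on the exponential rate λ, the posterior after n observations with total T = Σxᵢ is Gamma(α+n, β+T).
Sum of observations T = 22.84 hours; n = 8.
Posterior: Gamma(10.0+8, 4.5+22.84) = Gamma(18.0, 27.34).
Mode = (α−1)/β = 0.6218.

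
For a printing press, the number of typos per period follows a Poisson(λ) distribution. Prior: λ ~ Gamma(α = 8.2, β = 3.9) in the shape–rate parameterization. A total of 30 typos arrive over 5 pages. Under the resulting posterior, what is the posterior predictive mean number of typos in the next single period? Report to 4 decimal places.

With a Gamma(shape α, rate β) prior, the Poisson likelihood is conjugate: the posterior is Gamma(α + ΣXᵢ, β + n).
Posterior: Gamma(α+S, β+n) = Gamma(8.2+30, 3.9+5) = Gamma(38.2, 8.9).
The predictive distribution for one future period is NegBinom with mean α/β = 4.2921.

4.2921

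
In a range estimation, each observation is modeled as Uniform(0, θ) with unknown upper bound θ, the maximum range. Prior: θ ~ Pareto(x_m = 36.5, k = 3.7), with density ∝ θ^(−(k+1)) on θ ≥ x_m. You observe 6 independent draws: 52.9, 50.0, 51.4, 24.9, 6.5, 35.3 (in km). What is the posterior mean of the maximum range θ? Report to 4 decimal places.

58.9805

A Pareto(scale x_m, shape k) prior on the upper bound θ of Uniform(0, θ) is conjugate: posterior is Pareto(max(x_m, max xᵢ), k + n).
Sample maximum = 52.9; prior scale x_m = 36.5 → posterior scale = max = 52.9.
Posterior shape = 3.7 + 6 = 9.7.
E[θ|data] = k·x_m/(k−1) = 9.7·52.9/8.7 = 58.9805.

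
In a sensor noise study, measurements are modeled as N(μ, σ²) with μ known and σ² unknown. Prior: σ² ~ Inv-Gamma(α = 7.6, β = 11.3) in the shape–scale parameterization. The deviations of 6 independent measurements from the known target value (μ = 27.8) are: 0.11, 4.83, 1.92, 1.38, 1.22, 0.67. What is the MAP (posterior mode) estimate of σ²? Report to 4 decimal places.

With known mean μ and an Inverse-Gamma(α, β) prior on σ², the Normal likelihood is conjugate: posterior is Inv-Gamma(α + n/2, β + Σ(xᵢ−μ)²/2).
Σ(xᵢ−μ)² = (0.11)² + (4.83)² + (1.92)² + (1.38)² + (1.22)² + (0.67)² = 30.8691.
Posterior: Inv-Gamma(7.6 + 6/2, 11.3 + 30.8691/2) = Inv-Gamma(10.60, 26.73455).
Mode = β/(α+1) = 26.73455/11.60 = 2.3047.

2.3047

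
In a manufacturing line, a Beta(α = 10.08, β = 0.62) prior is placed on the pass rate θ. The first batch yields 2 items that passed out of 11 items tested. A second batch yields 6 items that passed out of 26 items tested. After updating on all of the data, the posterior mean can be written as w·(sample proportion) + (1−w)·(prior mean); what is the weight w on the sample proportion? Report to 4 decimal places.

The Beta prior is conjugate to a Binomial/Bernoulli likelihood; the update adds successes to α and failures to β.
Total number of items tested: n = 11 + 26 = 37.
Posterior mean = (α₀+k)/(α₀+β₀+n) = [n/(α₀+β₀+n)]·(k/n) + [(α₀+β₀)/(α₀+β₀+n)]·α₀/(α₀+β₀), so only n and the prior enter the weight.
The weight on the data is w = n/(α₀+β₀+n) = 37/(10.08+0.62+37) = 37/47.70 = 0.7757.

0.7757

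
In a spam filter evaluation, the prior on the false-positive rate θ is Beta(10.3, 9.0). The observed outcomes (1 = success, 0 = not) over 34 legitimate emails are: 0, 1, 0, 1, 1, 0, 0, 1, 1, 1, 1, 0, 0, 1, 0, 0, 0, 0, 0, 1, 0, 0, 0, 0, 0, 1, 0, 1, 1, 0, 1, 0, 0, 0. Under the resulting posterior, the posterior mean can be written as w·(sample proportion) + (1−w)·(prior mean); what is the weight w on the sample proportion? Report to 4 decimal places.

The Beta prior is conjugate to a Binomial/Bernoulli likelihood; the update adds successes to α and failures to β.
Posterior mean = (α₀+k)/(α₀+β₀+n) = [n/(α₀+β₀+n)]·(k/n) + [(α₀+β₀)/(α₀+β₀+n)]·α₀/(α₀+β₀), so only n and the prior enter the weight.
The weight on the data is w = n/(α₀+β₀+n) = 34/(10.3+9.0+34) = 34/53.3 = 0.6379.

0.6379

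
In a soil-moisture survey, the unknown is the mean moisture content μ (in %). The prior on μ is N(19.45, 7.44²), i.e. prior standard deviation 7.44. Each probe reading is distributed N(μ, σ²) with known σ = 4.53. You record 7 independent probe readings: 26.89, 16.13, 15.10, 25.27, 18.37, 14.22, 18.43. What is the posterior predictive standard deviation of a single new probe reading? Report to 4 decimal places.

4.8275

For Normal data with known variance σ², a Normal(μ₀, σ₀²) prior on μ is conjugate. Posterior precision = 1/σ₀² + n/σ²; posterior mean is the precision-weighted average of μ₀ and x̄.
σ₀² = 7.44² = 55.3536, σ² = 4.53² = 20.5209; σ² + n·σ₀² = 20.5209 + 7·55.3536 = 407.9961.
Posterior precision = 1/σ₀² + n/σ² = 1/55.3536 + 7/20.5209 = (σ² + n·σ₀²)/(σ₀²σ²) = 407.9961/(55.3536·20.5209); posterior variance σₙ² = σ₀²σ²/(σ² + n·σ₀²) = 55.3536·20.5209/407.9961 = 2.784109.
Predictive variance for one new observation = σₙ² + σ² = 55.3536·20.5209/407.9961 + 20.5209 = σ²·(σ₀² + 407.9961)/407.9961 = 20.5209·463.3497/407.9961 = 23.305009; SD = √(20.5209·463.3497/407.9961) = 4.8275.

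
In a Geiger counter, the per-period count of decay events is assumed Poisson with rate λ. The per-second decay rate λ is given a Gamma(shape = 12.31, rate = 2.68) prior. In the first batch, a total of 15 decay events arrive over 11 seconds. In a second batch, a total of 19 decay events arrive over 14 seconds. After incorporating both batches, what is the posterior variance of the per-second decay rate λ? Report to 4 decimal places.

With a Gamma(shape α, rate β) prior, the Poisson likelihood is conjugate: the posterior is Gamma(α + ΣXᵢ, β + n).
After batch 1: Gamma(α+S, β+n) = Gamma(12.31+15, 2.68+11) = Gamma(27.31, 13.68).
After batch 2: Gamma(α+S, β+n) = Gamma(27.31+19, 13.68+14) = Gamma(46.31, 27.68).
Var = α/β² = 46.31/27.68² = 0.0604.

0.0604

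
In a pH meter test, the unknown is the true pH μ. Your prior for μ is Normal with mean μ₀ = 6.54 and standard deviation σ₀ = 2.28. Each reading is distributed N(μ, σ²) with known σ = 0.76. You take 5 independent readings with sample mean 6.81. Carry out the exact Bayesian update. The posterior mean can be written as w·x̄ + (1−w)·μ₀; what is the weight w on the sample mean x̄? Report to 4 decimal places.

0.9783

For Normal data with known variance σ², a Normal(μ₀, σ₀²) prior on μ is conjugate. Posterior precision = 1/σ₀² + n/σ²; posterior mean is the precision-weighted average of μ₀ and x̄.
σ₀² = 2.28² = 5.1984, σ² = 0.76² = 0.5776. Prior precision 1/σ₀² = 1/5.1984; data precision n/σ² = 5/0.5776.
w = (n/σ²)/(1/σ₀² + n/σ²) = n·σ₀²/(σ² + n·σ₀²) = 5·5.1984/(0.5776 + 5·5.1984) = 25.992/26.5696 = 0.9783.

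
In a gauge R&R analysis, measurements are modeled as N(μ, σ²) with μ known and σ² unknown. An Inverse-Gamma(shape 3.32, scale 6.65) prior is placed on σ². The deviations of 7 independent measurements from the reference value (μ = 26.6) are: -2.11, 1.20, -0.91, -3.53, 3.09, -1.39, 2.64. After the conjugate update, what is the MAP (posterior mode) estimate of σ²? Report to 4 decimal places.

With known mean μ and an Inverse-Gamma(α, β) prior on σ², the Normal likelihood is conjugate: posterior is Inv-Gamma(α + n/2, β + Σ(xᵢ−μ)²/2).
Σ(xᵢ−μ)² = (-2.11)² + (1.20)² + (-0.91)² + (-3.53)² + (3.09)² + (-1.39)² + (2.64)² = 37.6309.
Posterior: Inv-Gamma(3.32 + 7/2, 6.65 + 37.6309/2) = Inv-Gamma(6.82, 25.46545).
Mode = β/(α+1) = 25.46545/7.82 = 3.2565.

3.2565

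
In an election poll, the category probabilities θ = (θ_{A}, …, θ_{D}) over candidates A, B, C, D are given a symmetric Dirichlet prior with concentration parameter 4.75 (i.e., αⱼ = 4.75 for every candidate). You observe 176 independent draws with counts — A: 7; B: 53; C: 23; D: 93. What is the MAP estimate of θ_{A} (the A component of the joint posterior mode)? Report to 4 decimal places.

0.0563

The Dirichlet prior is conjugate to the Multinomial likelihood: each posterior αⱼ = prior αⱼ + observed count nⱼ.
Posterior concentration: (11.75, 57.75, 27.75, 97.75), total = 195.00.
Joint mode component: (α_{A}−1)/(Σα−K) = 10.75/191.00 = 0.0563.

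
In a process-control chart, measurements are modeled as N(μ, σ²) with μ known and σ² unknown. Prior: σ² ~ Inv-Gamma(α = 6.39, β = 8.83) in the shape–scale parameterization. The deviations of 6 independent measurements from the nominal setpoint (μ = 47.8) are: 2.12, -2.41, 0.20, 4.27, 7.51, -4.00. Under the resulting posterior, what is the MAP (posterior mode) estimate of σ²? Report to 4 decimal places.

With known mean μ and an Inverse-Gamma(α, β) prior on σ², the Normal likelihood is conjugate: posterior is Inv-Gamma(α + n/2, β + Σ(xᵢ−μ)²/2).
Σ(xᵢ−μ)² = (2.12)² + (-2.41)² + (0.20)² + (4.27)² + (7.51)² + (-4.00)² = 100.9755.
Posterior: Inv-Gamma(6.39 + 6/2, 8.83 + 100.9755/2) = Inv-Gamma(9.39, 59.31775).
Mode = β/(α+1) = 59.31775/10.39 = 5.7091.

5.7091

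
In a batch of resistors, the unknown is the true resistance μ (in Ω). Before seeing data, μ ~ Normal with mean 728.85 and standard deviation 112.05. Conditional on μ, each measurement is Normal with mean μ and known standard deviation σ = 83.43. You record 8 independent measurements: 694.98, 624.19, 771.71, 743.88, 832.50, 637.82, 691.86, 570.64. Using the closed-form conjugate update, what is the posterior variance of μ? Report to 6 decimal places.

For Normal data with known variance σ², a Normal(μ₀, σ₀²) prior on μ is conjugate. Posterior precision = 1/σ₀² + n/σ²; posterior mean is the precision-weighted average of μ₀ and x̄.
σ₀² = 112.05² = 12555.2025, σ² = 83.43² = 6960.5649; σ² + n·σ₀² = 6960.5649 + 8·12555.2025 = 107402.1849.
Posterior precision = 1/σ₀² + n/σ² = 1/12555.2025 + 8/6960.5649 = (σ² + n·σ₀²)/(σ₀²σ²) = 107402.1849/(12555.2025·6960.5649); posterior variance σₙ² = σ₀²σ²/(σ² + n·σ₀²) = 12555.2025·6960.5649/107402.1849 = 813.682719.

813.682719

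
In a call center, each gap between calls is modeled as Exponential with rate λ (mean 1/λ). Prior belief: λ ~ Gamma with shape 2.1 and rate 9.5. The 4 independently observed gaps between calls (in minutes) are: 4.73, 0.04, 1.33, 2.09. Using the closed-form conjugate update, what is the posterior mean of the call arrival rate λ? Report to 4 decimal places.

0.3448

With a Gamma(shape α, rate β) prior on the exponential rate λ, the posterior after n observations with total T = Σxᵢ is Gamma(α+n, β+T).
Sum of observations T = 8.19 minutes; n = 4.
Posterior: Gamma(2.1+4, 9.5+8.19) = Gamma(6.1, 17.69).
Posterior mean of λ = α/β = 6.1/17.69 = 0.3448.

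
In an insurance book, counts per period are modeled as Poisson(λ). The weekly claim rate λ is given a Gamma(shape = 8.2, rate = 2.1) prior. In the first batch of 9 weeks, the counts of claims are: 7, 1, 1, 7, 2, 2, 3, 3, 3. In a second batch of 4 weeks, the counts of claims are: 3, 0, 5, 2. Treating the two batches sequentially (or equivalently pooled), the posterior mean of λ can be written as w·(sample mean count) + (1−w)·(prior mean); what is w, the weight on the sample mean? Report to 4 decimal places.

0.8609

With a Gamma(shape α, rate β) prior, the Poisson likelihood is conjugate: the posterior is Gamma(α + ΣXᵢ, β + n).
Total number of weeks: n = 9 + 4 = 13.
Posterior mean = (α₀+S)/(β₀+n) = [n/(β₀+n)]·(S/n) + [β₀/(β₀+n)]·(α₀/β₀), so only n and β₀ enter the weight.
Weight on data w = n/(β₀+n) = 13/(2.1+13) = 13/15.1 = 0.8609.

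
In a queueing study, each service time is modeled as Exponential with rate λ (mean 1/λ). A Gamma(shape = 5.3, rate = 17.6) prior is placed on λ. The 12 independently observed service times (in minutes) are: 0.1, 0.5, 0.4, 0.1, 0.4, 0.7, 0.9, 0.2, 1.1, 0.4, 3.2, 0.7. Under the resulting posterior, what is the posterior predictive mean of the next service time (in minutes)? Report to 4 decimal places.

1.6135

With a Gamma(shape α, rate β) prior on the exponential rate λ, the posterior after n observations with total T = Σxᵢ is Gamma(α+n, β+T).
Sum of observations T = 8.7 minutes; n = 12.
Posterior: Gamma(5.3+12, 17.6+8.7) = Gamma(17.3, 26.3).
The predictive distribution for the next observation is Lomax; its mean is β/(α−1) = 26.3/16.3 = 1.6135.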